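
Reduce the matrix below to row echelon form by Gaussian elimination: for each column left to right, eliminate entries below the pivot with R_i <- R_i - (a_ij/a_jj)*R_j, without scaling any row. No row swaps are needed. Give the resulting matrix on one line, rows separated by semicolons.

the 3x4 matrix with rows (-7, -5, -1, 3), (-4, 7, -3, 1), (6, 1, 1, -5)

REF = [-7 -5 -1 3; 0 69/7 -17/7 -5/7; 0 0 -2/3 -8/3]

Forward elimination:
R2 <- R2 - (4/7)*R1:  [     0   69/7  -17/7   -5/7 ]
R3 <- R3 - (-6/7)*R1:  [     0  -23/7    1/7  -17/7 ]
R3 <- R3 - (-1/3)*R2:  [    0     0  -2/3  -8/3 ]
Row echelon form:
[ -7    -5     -1     3 ]
[  0  69/7  -17/7  -5/7 ]
[  0     0   -2/3  -8/3 ]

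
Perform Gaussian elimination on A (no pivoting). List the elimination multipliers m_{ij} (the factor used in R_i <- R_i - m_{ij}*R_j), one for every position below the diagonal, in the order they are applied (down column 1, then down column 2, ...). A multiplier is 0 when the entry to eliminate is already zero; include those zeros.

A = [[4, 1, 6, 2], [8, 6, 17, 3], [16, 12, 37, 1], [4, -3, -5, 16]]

Forward elimination:
R2 <- R2 - (2)*R1:  [  0   4   5  -1 ]
R3 <- R3 - (4)*R1:  [  0   8  13  -7 ]
R4 <- R4 - (1)*R1:  [   0   -4  -11   14 ]
R3 <- R3 - (2)*R2:  [  0   0   3  -5 ]
R4 <- R4 - (-1)*R2:  [  0   0  -6  13 ]
R4 <- R4 - (-2)*R3:  [ 0  0  0  3 ]
Multipliers (in order of application): m_{21} = 2, m_{31} = 4, m_{41} = 1, m_{32} = 2, m_{42} = -1, m_{43} = -2

multipliers: 2, 4, 1, 2, -1, -2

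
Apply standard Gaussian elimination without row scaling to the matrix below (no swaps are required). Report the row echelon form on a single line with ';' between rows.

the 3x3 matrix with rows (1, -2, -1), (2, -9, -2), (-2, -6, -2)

REF = [1 -2 -1; 0 -5 0; 0 0 -4]

Forward elimination:
R2 <- R2 - (2)*R1:  [  0  -5   0 ]
R3 <- R3 - (-2)*R1:  [   0  -10   -4 ]
R3 <- R3 - (2)*R2:  [  0   0  -4 ]
Row echelon form:
[ 1  -2  -1 ]
[ 0  -5   0 ]
[ 0   0  -4 ]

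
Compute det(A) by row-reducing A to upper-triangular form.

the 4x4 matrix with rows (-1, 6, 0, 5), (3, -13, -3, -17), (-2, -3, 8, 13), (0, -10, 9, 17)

Forward elimination:
R2 <- R2 - (-3)*R1:  [  0   5  -3  -2 ]
R3 <- R3 - (2)*R1:  [   0  -15    8    3 ]
R3 <- R3 - (-3)*R2:  [  0   0  -1  -3 ]
R4 <- R4 - (-2)*R2:  [  0   0   3  13 ]
R4 <- R4 - (-3)*R3:  [ 0  0  0  4 ]
Upper-triangular form:
[ -1  6   0   5 ]
[  0  5  -3  -2 ]
[  0  0  -1  -3 ]
[  0  0   0   4 ]
det(A) = (-1)^0 * (-1) * (5) * (-1) * (4) = 20  (0 row swaps -> sign +1)

det(A) = 20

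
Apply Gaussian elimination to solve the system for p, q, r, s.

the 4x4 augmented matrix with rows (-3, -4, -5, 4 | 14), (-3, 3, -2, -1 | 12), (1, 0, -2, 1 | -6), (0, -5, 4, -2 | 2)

Forward elimination on [A|b]:
R2 <- R2 - (1)*R1:  [  0   7   3  -5  -2 ]
R3 <- R3 - (-1/3)*R1:  [     0   -4/3  -11/3    7/3   -4/3 ]
R3 <- R3 - (-4/21)*R2:  [      0       0  -65/21   29/21   -12/7 ]
R4 <- R4 - (-5/7)*R2:  [     0      0   43/7  -39/7    4/7 ]
R4 <- R4 - (-129/65)*R3:  [       0        0        0  -184/65  -184/65 ]
Row echelon form:
[ -3  -4      -5        4  |       14 ]
[  0   7       3       -5  |       -2 ]
[  0   0  -65/21    29/21  |    -12/7 ]
[  0   0       0  -184/65  |  -184/65 ]
Back-substitution:
s = (-184/65) / (-184/65) = 1
r = (-12/7 - (29/21)*(1)) / (-65/21) = 1
q = (-2 - (3)*(1) - (-5)*(1)) / 7 = 0
p = (14 - (-4)*(0) - (-5)*(1) - (4)*(1)) / -3 = -5

(-5, 0, 1, 1)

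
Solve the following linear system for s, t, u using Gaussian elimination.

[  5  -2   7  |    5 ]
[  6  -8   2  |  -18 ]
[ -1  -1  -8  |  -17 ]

Forward elimination on [A|b]:
R2 <- R2 - (6/5)*R1:  [     0  -28/5  -32/5    -24 ]
R3 <- R3 - (-1/5)*R1:  [     0   -7/5  -33/5    -16 ]
R3 <- R3 - (1/4)*R2:  [   0    0   -5  -10 ]
Row echelon form:
[ 5     -2      7  |    5 ]
[ 0  -28/5  -32/5  |  -24 ]
[ 0      0     -5  |  -10 ]
Back-substitution:
u = (-10) / -5 = 2
t = (-24 - (-32/5)*(2)) / (-28/5) = 2
s = (5 - (-2)*(2) - (7)*(2)) / 5 = -1

(-1, 2, 2)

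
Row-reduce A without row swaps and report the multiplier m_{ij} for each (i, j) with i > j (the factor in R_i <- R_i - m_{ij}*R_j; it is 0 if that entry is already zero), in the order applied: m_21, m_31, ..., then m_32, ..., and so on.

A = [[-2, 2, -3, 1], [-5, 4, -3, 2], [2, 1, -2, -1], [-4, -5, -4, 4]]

Forward elimination:
R2 <- R2 - (5/2)*R1:  [    0    -1   9/2  -1/2 ]
R3 <- R3 - (-1)*R1:  [  0   3  -5   0 ]
R4 <- R4 - (2)*R1:  [  0  -9   2   2 ]
R3 <- R3 - (-3)*R2:  [    0     0  17/2  -3/2 ]
R4 <- R4 - (9)*R2:  [     0      0  -77/2   13/2 ]
R4 <- R4 - (-77/17)*R3:  [     0      0      0  -5/17 ]
Multipliers (in order of application): m_{21} = 5/2, m_{31} = -1, m_{41} = 2, m_{32} = -3, m_{42} = 9, m_{43} = -77/17

multipliers: 5/2, -1, 2, -3, 9, -77/17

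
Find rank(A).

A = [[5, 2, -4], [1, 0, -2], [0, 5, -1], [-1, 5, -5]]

Row reduction:
R2 <- R2 - (1/5)*R1:  [    0  -2/5  -6/5 ]
R4 <- R4 - (-1/5)*R1:  [     0   27/5  -29/5 ]
R3 <- R3 - (-25/2)*R2:  [   0    0  -16 ]
R4 <- R4 - (-27/2)*R2:  [   0    0  -22 ]
R4 <- R4 - (11/8)*R3:  [ 0  0  0 ]
Row echelon form:
[ 5     2    -4 ]
[ 0  -2/5  -6/5 ]
[ 0     0   -16 ]
[ 0     0     0 ]
Nonzero rows / pivot columns: 3

rank(A) = 3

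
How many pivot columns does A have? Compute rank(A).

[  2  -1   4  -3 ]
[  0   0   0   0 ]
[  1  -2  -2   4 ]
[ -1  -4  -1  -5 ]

rank(A) = 3

Row reduction:
R3 <- R3 - (1/2)*R1:  [    0  -3/2    -4  11/2 ]
R4 <- R4 - (-1/2)*R1:  [     0   -9/2      1  -13/2 ]
R2 <-> R3   (pivot in column 2 was zero)
[ 2    -1   4     -3 ]
[ 0  -3/2  -4   11/2 ]
[ 0     0   0      0 ]
[ 0  -9/2   1  -13/2 ]
R4 <- R4 - (3)*R2:  [   0    0   13  -23 ]
R3 <-> R4   (pivot in column 3 was zero)
[ 2    -1   4    -3 ]
[ 0  -3/2  -4  11/2 ]
[ 0     0  13   -23 ]
[ 0     0   0     0 ]
Row echelon form:
[ 2    -1   4    -3 ]
[ 0  -3/2  -4  11/2 ]
[ 0     0  13   -23 ]
[ 0     0   0     0 ]
Nonzero rows / pivot columns: 3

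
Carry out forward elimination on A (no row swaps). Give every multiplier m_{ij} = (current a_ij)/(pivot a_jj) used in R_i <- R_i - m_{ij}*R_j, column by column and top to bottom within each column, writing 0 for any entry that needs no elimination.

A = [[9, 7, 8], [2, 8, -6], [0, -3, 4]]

Forward elimination:
R2 <- R2 - (2/9)*R1:  [     0   58/9  -70/9 ]
R3: entry in column 1 is already 0 -> m_{31} = 0 (no row operation needed)
R3 <- R3 - (-27/58)*R2:  [     0      0  11/29 ]
Multipliers (in order of application): m_{21} = 2/9, m_{31} = 0, m_{32} = -27/58

multipliers: 2/9, 0, -27/58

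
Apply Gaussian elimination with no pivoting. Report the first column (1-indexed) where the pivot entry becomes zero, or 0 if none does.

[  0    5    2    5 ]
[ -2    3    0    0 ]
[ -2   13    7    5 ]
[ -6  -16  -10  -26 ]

Naive forward elimination:
Pivot entry (1,1) is zero but row 2 has -2 in column 1 -> naive elimination stops; a row interchange (e.g. R1 <-> R2) would be required here.

first zero-pivot column = 1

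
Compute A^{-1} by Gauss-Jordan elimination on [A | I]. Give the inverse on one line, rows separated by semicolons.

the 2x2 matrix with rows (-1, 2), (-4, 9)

inverse = [-9 2; -4 1]

Gauss-Jordan on [A | I]:
R1 <- (1/-1)*R1:  [  1  -2  |  -1   0 ]
R2 <- R2 - (-4)*R1:  [  0   1  |  -4   1 ]
R1 <- R1 - (-2)*R2:  [  1   0  |  -9   2 ]
Right block of [I | A^{-1}] is the inverse:
[ -9  2 ]
[ -4  1 ]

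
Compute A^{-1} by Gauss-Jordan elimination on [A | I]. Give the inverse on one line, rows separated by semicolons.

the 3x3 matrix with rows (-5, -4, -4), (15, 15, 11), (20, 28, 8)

inverse = [-47/15 -4/3 4/15; 5/3 2/3 -1/12; 2 1 -1/4]

Gauss-Jordan on [A | I]:
R1 <- (1/-5)*R1:  [    1   4/5   4/5  |  -1/5     0     0 ]
R2 <- R2 - (15)*R1:  [  0   3  -1  |   3   1   0 ]
R3 <- R3 - (20)*R1:  [  0  12  -8  |   4   0   1 ]
R2 <- (1/3)*R2:  [    0     1  -1/3  |     1   1/3     0 ]
R1 <- R1 - (4/5)*R2:  [     1      0  16/15  |     -1  -4/15      0 ]
R3 <- R3 - (12)*R2:  [  0   0  -4  |  -8  -4   1 ]
R3 <- (1/-4)*R3:  [    0     0     1  |     2     1  -1/4 ]
R1 <- R1 - (16/15)*R3:  [      1       0       0  |  -47/15    -4/3    4/15 ]
R2 <- R2 - (-1/3)*R3:  [     0      1      0  |    5/3    2/3  -1/12 ]
Right block of [I | A^{-1}] is the inverse:
[ -47/15  -4/3   4/15 ]
[    5/3   2/3  -1/12 ]
[      2     1   -1/4 ]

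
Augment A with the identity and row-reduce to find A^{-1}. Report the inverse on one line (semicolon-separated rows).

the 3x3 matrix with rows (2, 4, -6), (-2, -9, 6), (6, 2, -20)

inverse = [42/5 17/5 -3/2; -1/5 -1/5 0; 5/2 1 -1/2]

Gauss-Jordan on [A | I]:
R1 <- (1/2)*R1:  [   1    2   -3  |  1/2    0    0 ]
R2 <- R2 - (-2)*R1:  [  0  -5   0  |   1   1   0 ]
R3 <- R3 - (6)*R1:  [   0  -10   -2  |   -3    0    1 ]
R2 <- (1/-5)*R2:  [    0     1     0  |  -1/5  -1/5     0 ]
R1 <- R1 - (2)*R2:  [    1     0    -3  |  9/10   2/5     0 ]
R3 <- R3 - (-10)*R2:  [  0   0  -2  |  -5  -2   1 ]
R3 <- (1/-2)*R3:  [    0     0     1  |   5/2     1  -1/2 ]
R1 <- R1 - (-3)*R3:  [    1     0     0  |  42/5  17/5  -3/2 ]
Right block of [I | A^{-1}] is the inverse:
[ 42/5  17/5  -3/2 ]
[ -1/5  -1/5     0 ]
[  5/2     1  -1/2 ]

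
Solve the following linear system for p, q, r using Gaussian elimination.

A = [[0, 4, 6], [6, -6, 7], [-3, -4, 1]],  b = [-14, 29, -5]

Forward elimination on [A|b]:
R1 <-> R2   (pivot in column 1 was zero)
[  6  -6  7   29 ]
[  0   4  6  -14 ]
[ -3  -4  1   -5 ]
R3 <- R3 - (-1/2)*R1:  [    0    -7   9/2  19/2 ]
R3 <- R3 - (-7/4)*R2:  [   0    0   15  -15 ]
Row echelon form:
[ 6  -6   7  |   29 ]
[ 0   4   6  |  -14 ]
[ 0   0  15  |  -15 ]
Back-substitution:
r = (-15) / 15 = -1
q = (-14 - (6)*(-1)) / 4 = -2
p = (29 - (-6)*(-2) - (7)*(-1)) / 6 = 4

(4, -2, -1)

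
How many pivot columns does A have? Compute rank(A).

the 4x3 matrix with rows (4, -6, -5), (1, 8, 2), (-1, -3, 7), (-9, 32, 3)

rank(A) = 3

Row reduction:
R2 <- R2 - (1/4)*R1:  [    0  19/2  13/4 ]
R3 <- R3 - (-1/4)*R1:  [    0  -9/2  23/4 ]
R4 <- R4 - (-9/4)*R1:  [     0   37/2  -33/4 ]
R3 <- R3 - (-9/19)*R2:  [      0       0  277/38 ]
R4 <- R4 - (37/19)*R2:  [       0        0  -277/19 ]
R4 <- R4 - (-2)*R3:  [ 0  0  0 ]
Row echelon form:
[ 4    -6      -5 ]
[ 0  19/2    13/4 ]
[ 0     0  277/38 ]
[ 0     0       0 ]
Nonzero rows / pivot columns: 3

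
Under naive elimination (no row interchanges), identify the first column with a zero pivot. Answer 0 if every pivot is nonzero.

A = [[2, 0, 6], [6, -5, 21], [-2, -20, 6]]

first zero-pivot column = 3

Naive forward elimination:
R2 <- R2 - (3)*R1:  [  0  -5   3 ]
R3 <- R3 - (-1)*R1:  [   0  -20   12 ]
R3 <- R3 - (4)*R2:  [ 0  0  0 ]
Matrix at this point:
[ 2   0  6 ]
[ 0  -5  3 ]
[ 0   0  0 ]
Pivot entry (3,3) in the last row is zero and there are no rows below to swap with -> zero pivot in column 3 (A is singular).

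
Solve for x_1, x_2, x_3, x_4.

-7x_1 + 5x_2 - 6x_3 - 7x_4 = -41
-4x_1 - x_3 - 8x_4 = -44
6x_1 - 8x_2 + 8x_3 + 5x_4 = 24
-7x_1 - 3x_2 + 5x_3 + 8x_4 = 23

(2, 5, 4, 4)

Forward elimination on [A|b]:
R2 <- R2 - (4/7)*R1:  [      0   -20/7    17/7      -4  -144/7 ]
R3 <- R3 - (-6/7)*R1:  [     0  -26/7   20/7     -1  -78/7 ]
R4 <- R4 - (1)*R1:  [  0  -8  11  15  64 ]
R3 <- R3 - (13/10)*R2:  [     0      0  -3/10   21/5   78/5 ]
R4 <- R4 - (14/5)*R2:  [     0      0   21/5  131/5  608/5 ]
R4 <- R4 - (-14)*R3:  [   0    0    0   85  340 ]
Row echelon form:
[ -7      5     -6    -7  |     -41 ]
[  0  -20/7   17/7    -4  |  -144/7 ]
[  0      0  -3/10  21/5  |    78/5 ]
[  0      0      0    85  |     340 ]
Back-substitution:
x_4 = (340) / 85 = 4
x_3 = (78/5 - (21/5)*(4)) / (-3/10) = 4
x_2 = (-144/7 - (17/7)*(4) - (-4)*(4)) / (-20/7) = 5
x_1 = (-41 - (5)*(5) - (-6)*(4) - (-7)*(4)) / -7 = 2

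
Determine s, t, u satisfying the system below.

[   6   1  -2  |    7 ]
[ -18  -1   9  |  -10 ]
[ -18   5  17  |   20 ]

(2, 1, 3)

Forward elimination on [A|b]:
R2 <- R2 - (-3)*R1:  [  0   2   3  11 ]
R3 <- R3 - (-3)*R1:  [  0   8  11  41 ]
R3 <- R3 - (4)*R2:  [  0   0  -1  -3 ]
Row echelon form:
[ 6  1  -2  |   7 ]
[ 0  2   3  |  11 ]
[ 0  0  -1  |  -3 ]
Back-substitution:
u = (-3) / -1 = 3
t = (11 - (3)*(3)) / 2 = 1
s = (7 - (1)*(1) - (-2)*(3)) / 6 = 2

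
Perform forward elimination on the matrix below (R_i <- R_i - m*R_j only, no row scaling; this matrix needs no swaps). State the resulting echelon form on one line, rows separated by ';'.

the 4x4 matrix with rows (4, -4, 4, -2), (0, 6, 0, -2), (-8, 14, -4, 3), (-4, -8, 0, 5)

REF = [4 -4 4 -2; 0 6 0 -2; 0 0 4 1; 0 0 0 -2]

Forward elimination:
R3 <- R3 - (-2)*R1:  [  0   6   4  -1 ]
R4 <- R4 - (-1)*R1:  [   0  -12    4    3 ]
R3 <- R3 - (1)*R2:  [ 0  0  4  1 ]
R4 <- R4 - (-2)*R2:  [  0   0   4  -1 ]
R4 <- R4 - (1)*R3:  [  0   0   0  -2 ]
Row echelon form:
[ 4  -4  4  -2 ]
[ 0   6  0  -2 ]
[ 0   0  4   1 ]
[ 0   0  0  -2 ]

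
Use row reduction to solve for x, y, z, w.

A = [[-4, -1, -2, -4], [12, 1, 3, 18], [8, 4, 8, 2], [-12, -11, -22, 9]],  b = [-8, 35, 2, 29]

(2, 2, -3, 1)

Forward elimination on [A|b]:
R2 <- R2 - (-3)*R1:  [  0  -2  -3   6  11 ]
R3 <- R3 - (-2)*R1:  [   0    2    4   -6  -14 ]
R4 <- R4 - (3)*R1:  [   0   -8  -16   21   53 ]
R3 <- R3 - (-1)*R2:  [  0   0   1   0  -3 ]
R4 <- R4 - (4)*R2:  [  0   0  -4  -3   9 ]
R4 <- R4 - (-4)*R3:  [  0   0   0  -3  -3 ]
Row echelon form:
[ -4  -1  -2  -4  |  -8 ]
[  0  -2  -3   6  |  11 ]
[  0   0   1   0  |  -3 ]
[  0   0   0  -3  |  -3 ]
Back-substitution:
w = (-3) / -3 = 1
z = (-3) / 1 = -3
y = (11 - (-3)*(-3) - (6)*(1)) / -2 = 2
x = (-8 - (-1)*(2) - (-2)*(-3) - (-4)*(1)) / -4 = 2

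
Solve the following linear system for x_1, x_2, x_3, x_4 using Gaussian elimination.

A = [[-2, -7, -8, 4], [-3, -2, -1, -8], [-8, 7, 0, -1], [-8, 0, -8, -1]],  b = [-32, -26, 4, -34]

Forward elimination on [A|b]:
R2 <- R2 - (3/2)*R1:  [    0  17/2    11   -14    22 ]
R3 <- R3 - (4)*R1:  [   0   35   32  -17  132 ]
R4 <- R4 - (4)*R1:  [   0   28   24  -17   94 ]
R3 <- R3 - (70/17)*R2:  [       0        0  -226/17   691/17   704/17 ]
R4 <- R4 - (56/17)*R2:  [       0        0  -208/17   495/17   366/17 ]
R4 <- R4 - (104/113)*R3:  [         0          0          0   -937/113  -1874/113 ]
Row echelon form:
[ -2    -7       -8         4  |        -32 ]
[  0  17/2       11       -14  |         22 ]
[  0     0  -226/17    691/17  |     704/17 ]
[  0     0        0  -937/113  |  -1874/113 ]
Back-substitution:
x_4 = (-1874/113) / (-937/113) = 2
x_3 = (704/17 - (691/17)*(2)) / (-226/17) = 3
x_2 = (22 - (11)*(3) - (-14)*(2)) / (17/2) = 2
x_1 = (-32 - (-7)*(2) - (-8)*(3) - (4)*(2)) / -2 = 1

(1, 2, 3, 2)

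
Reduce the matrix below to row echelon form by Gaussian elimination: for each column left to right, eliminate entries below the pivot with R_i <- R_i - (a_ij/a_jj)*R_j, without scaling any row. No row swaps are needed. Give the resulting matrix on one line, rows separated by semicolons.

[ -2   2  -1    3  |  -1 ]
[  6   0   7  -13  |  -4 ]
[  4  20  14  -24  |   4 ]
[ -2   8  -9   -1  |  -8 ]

Forward elimination:
R2 <- R2 - (-3)*R1:  [  0   6   4  -4  -7 ]
R3 <- R3 - (-2)*R1:  [   0   24   12  -18    2 ]
R4 <- R4 - (1)*R1:  [  0   6  -8  -4  -7 ]
R3 <- R3 - (4)*R2:  [  0   0  -4  -2  30 ]
R4 <- R4 - (1)*R2:  [   0    0  -12    0    0 ]
R4 <- R4 - (3)*R3:  [   0    0    0    6  -90 ]
Row echelon form:
[ -2  2  -1   3  |   -1 ]
[  0  6   4  -4  |   -7 ]
[  0  0  -4  -2  |   30 ]
[  0  0   0   6  |  -90 ]

REF = [-2 2 -1 3 -1; 0 6 4 -4 -7; 0 0 -4 -2 30; 0 0 0 6 -90]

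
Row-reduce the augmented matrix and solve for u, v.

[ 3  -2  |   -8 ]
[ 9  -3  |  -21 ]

Forward elimination on [A|b]:
R2 <- R2 - (3)*R1:  [ 0  3  3 ]
Row echelon form:
[ 3  -2  |  -8 ]
[ 0   3  |   3 ]
Back-substitution:
v = (3) / 3 = 1
u = (-8 - (-2)*(1)) / 3 = -2

(-2, 1)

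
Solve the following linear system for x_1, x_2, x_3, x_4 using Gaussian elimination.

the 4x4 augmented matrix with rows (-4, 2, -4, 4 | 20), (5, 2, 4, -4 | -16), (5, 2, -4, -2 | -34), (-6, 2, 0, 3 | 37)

Forward elimination on [A|b]:
R2 <- R2 - (-5/4)*R1:  [   0  9/2   -1    1    9 ]
R3 <- R3 - (-5/4)*R1:  [   0  9/2   -9    3   -9 ]
R4 <- R4 - (3/2)*R1:  [  0  -1   6  -3   7 ]
R3 <- R3 - (1)*R2:  [   0    0   -8    2  -18 ]
R4 <- R4 - (-2/9)*R2:  [     0      0   52/9  -25/9      9 ]
R4 <- R4 - (-13/18)*R3:  [    0     0     0  -4/3    -4 ]
Row echelon form:
[ -4    2  -4     4  |   20 ]
[  0  9/2  -1     1  |    9 ]
[  0    0  -8     2  |  -18 ]
[  0    0   0  -4/3  |   -4 ]
Back-substitution:
x_4 = (-4) / (-4/3) = 3
x_3 = (-18 - (2)*(3)) / -8 = 3
x_2 = (9 - (-1)*(3) - (1)*(3)) / (9/2) = 2
x_1 = (20 - (2)*(2) - (-4)*(3) - (4)*(3)) / -4 = -4

(-4, 2, 3, 3)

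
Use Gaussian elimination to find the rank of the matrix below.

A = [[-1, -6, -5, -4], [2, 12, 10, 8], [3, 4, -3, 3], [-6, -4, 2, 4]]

rank(A) = 3

Row reduction:
R2 <- R2 - (-2)*R1:  [ 0  0  0  0 ]
R3 <- R3 - (-3)*R1:  [   0  -14  -18   -9 ]
R4 <- R4 - (6)*R1:  [  0  32  32  28 ]
R2 <-> R3   (pivot in column 2 was zero)
[ -1   -6   -5  -4 ]
[  0  -14  -18  -9 ]
[  0    0    0   0 ]
[  0   32   32  28 ]
R4 <- R4 - (-16/7)*R2:  [     0      0  -64/7   52/7 ]
R3 <-> R4   (pivot in column 3 was zero)
[ -1   -6     -5    -4 ]
[  0  -14    -18    -9 ]
[  0    0  -64/7  52/7 ]
[  0    0      0     0 ]
Row echelon form:
[ -1   -6     -5    -4 ]
[  0  -14    -18    -9 ]
[  0    0  -64/7  52/7 ]
[  0    0      0     0 ]
Nonzero rows / pivot columns: 3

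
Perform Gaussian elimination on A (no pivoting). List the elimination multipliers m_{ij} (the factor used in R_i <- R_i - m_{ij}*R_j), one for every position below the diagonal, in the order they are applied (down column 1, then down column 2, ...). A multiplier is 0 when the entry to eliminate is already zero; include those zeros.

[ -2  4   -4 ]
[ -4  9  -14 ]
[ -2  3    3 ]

multipliers: 2, 1, -1

Forward elimination:
R2 <- R2 - (2)*R1:  [  0   1  -6 ]
R3 <- R3 - (1)*R1:  [  0  -1   7 ]
R3 <- R3 - (-1)*R2:  [ 0  0  1 ]
Multipliers (in order of application): m_{21} = 2, m_{31} = 1, m_{32} = -1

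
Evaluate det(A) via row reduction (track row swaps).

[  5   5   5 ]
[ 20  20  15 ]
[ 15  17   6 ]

Forward elimination:
R2 <- R2 - (4)*R1:  [  0   0  -5 ]
R3 <- R3 - (3)*R1:  [  0   2  -9 ]
R2 <-> R3   (pivot in column 2 was zero)
[ 5  5   5 ]
[ 0  2  -9 ]
[ 0  0  -5 ]
Upper-triangular form:
[ 5  5   5 ]
[ 0  2  -9 ]
[ 0  0  -5 ]
det(A) = (-1)^1 * (5) * (2) * (-5) = 50  (1 row swap -> sign -1)

det(A) = 50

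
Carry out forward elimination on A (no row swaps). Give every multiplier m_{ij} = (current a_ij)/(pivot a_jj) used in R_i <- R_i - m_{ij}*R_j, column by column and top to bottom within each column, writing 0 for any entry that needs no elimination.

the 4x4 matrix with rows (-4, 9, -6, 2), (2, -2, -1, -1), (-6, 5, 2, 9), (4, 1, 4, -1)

Forward elimination:
R2 <- R2 - (-1/2)*R1:  [   0  5/2   -4    0 ]
R3 <- R3 - (3/2)*R1:  [     0  -17/2     11      6 ]
R4 <- R4 - (-1)*R1:  [  0  10  -2   1 ]
R3 <- R3 - (-17/5)*R2:  [     0      0  -13/5      6 ]
R4 <- R4 - (4)*R2:  [  0   0  14   1 ]
R4 <- R4 - (-70/13)*R3:  [      0       0       0  433/13 ]
Multipliers (in order of application): m_{21} = -1/2, m_{31} = 3/2, m_{41} = -1, m_{32} = -17/5, m_{42} = 4, m_{43} = -70/13

multipliers: -1/2, 3/2, -1, -17/5, 4, -70/13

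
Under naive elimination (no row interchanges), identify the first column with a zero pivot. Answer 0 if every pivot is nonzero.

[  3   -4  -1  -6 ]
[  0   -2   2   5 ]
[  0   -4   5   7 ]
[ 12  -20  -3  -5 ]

first zero-pivot column = 4

Naive forward elimination:
R4 <- R4 - (4)*R1:  [  0  -4   1  19 ]
R3 <- R3 - (2)*R2:  [  0   0   1  -3 ]
R4 <- R4 - (2)*R2:  [  0   0  -3   9 ]
R4 <- R4 - (-3)*R3:  [ 0  0  0  0 ]
Matrix at this point:
[ 3  -4  -1  -6 ]
[ 0  -2   2   5 ]
[ 0   0   1  -3 ]
[ 0   0   0   0 ]
Pivot entry (4,4) in the last row is zero and there are no rows below to swap with -> zero pivot in column 4 (A is singular).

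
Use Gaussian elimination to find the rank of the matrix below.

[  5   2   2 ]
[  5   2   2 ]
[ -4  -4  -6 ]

rank(A) = 2

Row reduction:
R2 <- R2 - (1)*R1:  [ 0  0  0 ]
R3 <- R3 - (-4/5)*R1:  [     0  -12/5  -22/5 ]
R2 <-> R3   (pivot in column 2 was zero)
[ 5      2      2 ]
[ 0  -12/5  -22/5 ]
[ 0      0      0 ]
Row echelon form:
[ 5      2      2 ]
[ 0  -12/5  -22/5 ]
[ 0      0      0 ]
Nonzero rows / pivot columns: 2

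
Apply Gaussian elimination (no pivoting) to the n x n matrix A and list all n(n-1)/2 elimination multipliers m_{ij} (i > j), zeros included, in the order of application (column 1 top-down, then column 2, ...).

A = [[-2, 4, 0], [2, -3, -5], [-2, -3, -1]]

multipliers: -1, 1, -7

Forward elimination:
R2 <- R2 - (-1)*R1:  [  0   1  -5 ]
R3 <- R3 - (1)*R1:  [  0  -7  -1 ]
R3 <- R3 - (-7)*R2:  [   0    0  -36 ]
Multipliers (in order of application): m_{21} = -1, m_{31} = 1, m_{32} = -7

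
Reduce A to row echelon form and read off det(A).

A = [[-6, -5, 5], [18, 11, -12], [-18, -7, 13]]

Forward elimination:
R2 <- R2 - (-3)*R1:  [  0  -4   3 ]
R3 <- R3 - (3)*R1:  [  0   8  -2 ]
R3 <- R3 - (-2)*R2:  [ 0  0  4 ]
Upper-triangular form:
[ -6  -5  5 ]
[  0  -4  3 ]
[  0   0  4 ]
det(A) = (-1)^0 * (-6) * (-4) * (4) = 96  (0 row swaps -> sign +1)

det(A) = 96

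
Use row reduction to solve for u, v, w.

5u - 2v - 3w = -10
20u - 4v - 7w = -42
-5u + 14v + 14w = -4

Forward elimination on [A|b]:
R2 <- R2 - (4)*R1:  [  0   4   5  -2 ]
R3 <- R3 - (-1)*R1:  [   0   12   11  -14 ]
R3 <- R3 - (3)*R2:  [  0   0  -4  -8 ]
Row echelon form:
[ 5  -2  -3  |  -10 ]
[ 0   4   5  |   -2 ]
[ 0   0  -4  |   -8 ]
Back-substitution:
w = (-8) / -4 = 2
v = (-2 - (5)*(2)) / 4 = -3
u = (-10 - (-2)*(-3) - (-3)*(2)) / 5 = -2

(-2, -3, 2)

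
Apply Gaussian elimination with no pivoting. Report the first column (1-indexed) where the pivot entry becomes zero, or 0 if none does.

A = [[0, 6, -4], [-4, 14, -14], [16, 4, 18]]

Naive forward elimination:
Pivot entry (1,1) is zero but row 2 has -4 in column 1 -> naive elimination stops; a row interchange (e.g. R1 <-> R2) would be required here.

first zero-pivot column = 1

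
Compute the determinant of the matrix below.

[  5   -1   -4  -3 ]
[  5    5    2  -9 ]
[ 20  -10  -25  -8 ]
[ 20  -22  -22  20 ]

det(A) = -540

Forward elimination:
R2 <- R2 - (1)*R1:  [  0   6   6  -6 ]
R3 <- R3 - (4)*R1:  [  0  -6  -9   4 ]
R4 <- R4 - (4)*R1:  [   0  -18   -6   32 ]
R3 <- R3 - (-1)*R2:  [  0   0  -3  -2 ]
R4 <- R4 - (-3)*R2:  [  0   0  12  14 ]
R4 <- R4 - (-4)*R3:  [ 0  0  0  6 ]
Upper-triangular form:
[ 5  -1  -4  -3 ]
[ 0   6   6  -6 ]
[ 0   0  -3  -2 ]
[ 0   0   0   6 ]
det(A) = (-1)^0 * (5) * (6) * (-3) * (6) = -540  (0 row swaps -> sign +1)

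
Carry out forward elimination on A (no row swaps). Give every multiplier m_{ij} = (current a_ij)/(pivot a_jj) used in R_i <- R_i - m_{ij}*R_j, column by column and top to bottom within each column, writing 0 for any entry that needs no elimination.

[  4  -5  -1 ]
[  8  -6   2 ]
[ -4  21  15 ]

Forward elimination:
R2 <- R2 - (2)*R1:  [ 0  4  4 ]
R3 <- R3 - (-1)*R1:  [  0  16  14 ]
R3 <- R3 - (4)*R2:  [  0   0  -2 ]
Multipliers (in order of application): m_{21} = 2, m_{31} = -1, m_{32} = 4

multipliers: 2, -1, 4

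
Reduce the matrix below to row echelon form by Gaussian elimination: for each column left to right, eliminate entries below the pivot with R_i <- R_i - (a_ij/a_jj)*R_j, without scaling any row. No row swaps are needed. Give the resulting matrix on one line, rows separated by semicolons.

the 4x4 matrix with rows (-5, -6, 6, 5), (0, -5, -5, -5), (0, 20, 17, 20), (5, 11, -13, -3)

REF = [-5 -6 6 5; 0 -5 -5 -5; 0 0 -3 0; 0 0 0 -3]

Forward elimination:
R4 <- R4 - (-1)*R1:  [  0   5  -7   2 ]
R3 <- R3 - (-4)*R2:  [  0   0  -3   0 ]
R4 <- R4 - (-1)*R2:  [   0    0  -12   -3 ]
R4 <- R4 - (4)*R3:  [  0   0   0  -3 ]
Row echelon form:
[ -5  -6   6   5 ]
[  0  -5  -5  -5 ]
[  0   0  -3   0 ]
[  0   0   0  -3 ]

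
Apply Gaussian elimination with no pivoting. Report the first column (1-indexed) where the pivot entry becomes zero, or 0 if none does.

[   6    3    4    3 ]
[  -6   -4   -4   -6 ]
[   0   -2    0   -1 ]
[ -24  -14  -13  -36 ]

first zero-pivot column = 3

Naive forward elimination:
R2 <- R2 - (-1)*R1:  [  0  -1   0  -3 ]
R4 <- R4 - (-4)*R1:  [   0   -2    3  -24 ]
R3 <- R3 - (2)*R2:  [ 0  0  0  5 ]
R4 <- R4 - (2)*R2:  [   0    0    3  -18 ]
Matrix at this point:
[ 6   3  4    3 ]
[ 0  -1  0   -3 ]
[ 0   0  0    5 ]
[ 0   0  3  -18 ]
Pivot entry (3,3) is zero but row 4 has 3 in column 3 -> naive elimination stops; a row interchange (e.g. R3 <-> R4) would be required here.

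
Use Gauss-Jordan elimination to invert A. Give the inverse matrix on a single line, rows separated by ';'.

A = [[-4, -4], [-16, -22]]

inverse = [-11/12 1/6; 2/3 -1/6]

Gauss-Jordan on [A | I]:
R1 <- (1/-4)*R1:  [    1     1  |  -1/4     0 ]
R2 <- R2 - (-16)*R1:  [  0  -6  |  -4   1 ]
R2 <- (1/-6)*R2:  [    0     1  |   2/3  -1/6 ]
R1 <- R1 - (1)*R2:  [      1       0  |  -11/12     1/6 ]
Right block of [I | A^{-1}] is the inverse:
[ -11/12   1/6 ]
[    2/3  -1/6 ]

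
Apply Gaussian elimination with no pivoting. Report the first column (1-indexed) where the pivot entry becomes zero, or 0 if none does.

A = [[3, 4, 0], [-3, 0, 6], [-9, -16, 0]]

first zero-pivot column = 0

Naive forward elimination:
R2 <- R2 - (-1)*R1:  [ 0  4  6 ]
R3 <- R3 - (-3)*R1:  [  0  -4   0 ]
R3 <- R3 - (-1)*R2:  [ 0  0  6 ]
All pivots nonzero; naive elimination completes without hitting a zero pivot.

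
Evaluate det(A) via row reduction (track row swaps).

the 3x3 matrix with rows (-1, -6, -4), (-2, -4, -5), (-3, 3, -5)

det(A) = 7

Forward elimination:
R2 <- R2 - (2)*R1:  [ 0  8  3 ]
R3 <- R3 - (3)*R1:  [  0  21   7 ]
R3 <- R3 - (21/8)*R2:  [    0     0  -7/8 ]
Upper-triangular form:
[ -1  -6    -4 ]
[  0   8     3 ]
[  0   0  -7/8 ]
det(A) = (-1)^0 * (-1) * (8) * (-7/8) = 7  (0 row swaps -> sign +1)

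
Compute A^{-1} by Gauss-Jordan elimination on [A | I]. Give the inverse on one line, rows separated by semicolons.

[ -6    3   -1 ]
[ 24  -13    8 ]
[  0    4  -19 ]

inverse = [-215/18 -53/18 -11/18; -76/3 -19/3 -4/3; -16/3 -4/3 -1/3]

Gauss-Jordan on [A | I]:
R1 <- (1/-6)*R1:  [    1  -1/2   1/6  |  -1/6     0     0 ]
R2 <- R2 - (24)*R1:  [  0  -1   4  |   4   1   0 ]
R2 <- (1/-1)*R2:  [  0   1  -4  |  -4  -1   0 ]
R1 <- R1 - (-1/2)*R2:  [     1      0  -11/6  |  -13/6   -1/2      0 ]
R3 <- R3 - (4)*R2:  [  0   0  -3  |  16   4   1 ]
R3 <- (1/-3)*R3:  [     0      0      1  |  -16/3   -4/3   -1/3 ]
R1 <- R1 - (-11/6)*R3:  [       1        0        0  |  -215/18   -53/18   -11/18 ]
R2 <- R2 - (-4)*R3:  [     0      1      0  |  -76/3  -19/3   -4/3 ]
Right block of [I | A^{-1}] is the inverse:
[ -215/18  -53/18  -11/18 ]
[   -76/3   -19/3    -4/3 ]
[   -16/3    -4/3    -1/3 ]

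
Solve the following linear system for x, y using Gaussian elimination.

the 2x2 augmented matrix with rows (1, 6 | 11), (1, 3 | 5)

(-1, 2)

Forward elimination on [A|b]:
R2 <- R2 - (1)*R1:  [  0  -3  -6 ]
Row echelon form:
[ 1   6  |  11 ]
[ 0  -3  |  -6 ]
Back-substitution:
y = (-6) / -3 = 2
x = (11 - (6)*(2)) / 1 = -1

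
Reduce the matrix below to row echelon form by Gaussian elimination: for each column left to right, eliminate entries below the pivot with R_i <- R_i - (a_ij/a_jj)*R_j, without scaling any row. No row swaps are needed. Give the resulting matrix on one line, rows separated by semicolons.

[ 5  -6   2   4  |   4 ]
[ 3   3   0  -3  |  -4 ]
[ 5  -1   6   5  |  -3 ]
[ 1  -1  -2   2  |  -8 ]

Forward elimination:
R2 <- R2 - (3/5)*R1:  [     0   33/5   -6/5  -27/5  -32/5 ]
R3 <- R3 - (1)*R1:  [  0   5   4   1  -7 ]
R4 <- R4 - (1/5)*R1:  [     0    1/5  -12/5    6/5  -44/5 ]
R3 <- R3 - (25/33)*R2:  [      0       0   54/11   56/11  -71/33 ]
R4 <- R4 - (1/33)*R2:  [       0        0   -26/11    15/11  -284/33 ]
R4 <- R4 - (-13/27)*R3:  [       0        0        0   103/27  -781/81 ]
Row echelon form:
[ 5    -6      2       4  |        4 ]
[ 0  33/5   -6/5   -27/5  |    -32/5 ]
[ 0     0  54/11   56/11  |   -71/33 ]
[ 0     0      0  103/27  |  -781/81 ]

REF = [5 -6 2 4 4; 0 33/5 -6/5 -27/5 -32/5; 0 0 54/11 56/11 -71/33; 0 0 0 103/27 -781/81]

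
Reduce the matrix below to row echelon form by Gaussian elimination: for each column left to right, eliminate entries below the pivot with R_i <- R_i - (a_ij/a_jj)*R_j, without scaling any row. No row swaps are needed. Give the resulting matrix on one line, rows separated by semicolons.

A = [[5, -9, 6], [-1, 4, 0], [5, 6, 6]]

REF = [5 -9 6; 0 11/5 6/5; 0 0 -90/11]

Forward elimination:
R2 <- R2 - (-1/5)*R1:  [    0  11/5   6/5 ]
R3 <- R3 - (1)*R1:  [  0  15   0 ]
R3 <- R3 - (75/11)*R2:  [      0       0  -90/11 ]
Row echelon form:
[ 5    -9       6 ]
[ 0  11/5     6/5 ]
[ 0     0  -90/11 ]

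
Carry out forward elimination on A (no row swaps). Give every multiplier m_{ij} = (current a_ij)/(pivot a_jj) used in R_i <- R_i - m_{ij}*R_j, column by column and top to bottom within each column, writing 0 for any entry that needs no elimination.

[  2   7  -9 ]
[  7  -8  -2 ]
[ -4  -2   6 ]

multipliers: 7/2, -2, -24/65

Forward elimination:
R2 <- R2 - (7/2)*R1:  [     0  -65/2   59/2 ]
R3 <- R3 - (-2)*R1:  [   0   12  -12 ]
R3 <- R3 - (-24/65)*R2:  [      0       0  -72/65 ]
Multipliers (in order of application): m_{21} = 7/2, m_{31} = -2, m_{32} = -24/65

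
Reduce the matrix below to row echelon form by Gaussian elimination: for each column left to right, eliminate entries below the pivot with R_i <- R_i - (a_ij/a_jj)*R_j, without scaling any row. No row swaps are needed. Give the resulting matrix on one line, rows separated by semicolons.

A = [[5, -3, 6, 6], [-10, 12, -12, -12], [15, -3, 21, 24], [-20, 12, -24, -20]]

REF = [5 -3 6 6; 0 6 0 0; 0 0 3 6; 0 0 0 4]

Forward elimination:
R2 <- R2 - (-2)*R1:  [ 0  6  0  0 ]
R3 <- R3 - (3)*R1:  [ 0  6  3  6 ]
R4 <- R4 - (-4)*R1:  [ 0  0  0  4 ]
R3 <- R3 - (1)*R2:  [ 0  0  3  6 ]
Row echelon form:
[ 5  -3  6  6 ]
[ 0   6  0  0 ]
[ 0   0  3  6 ]
[ 0   0  0  4 ]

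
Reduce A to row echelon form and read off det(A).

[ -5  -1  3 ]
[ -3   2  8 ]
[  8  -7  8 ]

Forward elimination:
R2 <- R2 - (3/5)*R1:  [    0  13/5  31/5 ]
R3 <- R3 - (-8/5)*R1:  [     0  -43/5   64/5 ]
R3 <- R3 - (-43/13)*R2:  [      0       0  433/13 ]
Upper-triangular form:
[ -5    -1       3 ]
[  0  13/5    31/5 ]
[  0     0  433/13 ]
det(A) = (-1)^0 * (-5) * (13/5) * (433/13) = -433  (0 row swaps -> sign +1)

det(A) = -433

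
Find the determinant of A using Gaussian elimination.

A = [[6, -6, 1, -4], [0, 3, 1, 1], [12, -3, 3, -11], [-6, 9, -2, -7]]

Forward elimination:
R3 <- R3 - (2)*R1:  [  0   9   1  -3 ]
R4 <- R4 - (-1)*R1:  [   0    3   -1  -11 ]
R3 <- R3 - (3)*R2:  [  0   0  -2  -6 ]
R4 <- R4 - (1)*R2:  [   0    0   -2  -12 ]
R4 <- R4 - (1)*R3:  [  0   0   0  -6 ]
Upper-triangular form:
[ 6  -6   1  -4 ]
[ 0   3   1   1 ]
[ 0   0  -2  -6 ]
[ 0   0   0  -6 ]
det(A) = (-1)^0 * (6) * (3) * (-2) * (-6) = 216  (0 row swaps -> sign +1)

det(A) = 216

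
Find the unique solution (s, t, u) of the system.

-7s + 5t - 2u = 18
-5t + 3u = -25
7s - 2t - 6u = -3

Forward elimination on [A|b]:
R3 <- R3 - (-1)*R1:  [  0   3  -8  15 ]
R3 <- R3 - (-3/5)*R2:  [     0      0  -31/5      0 ]
Row echelon form:
[ -7   5     -2  |   18 ]
[  0  -5      3  |  -25 ]
[  0   0  -31/5  |    0 ]
Back-substitution:
u = (0) / (-31/5) = 0
t = (-25 - (3)*(0)) / -5 = 5
s = (18 - (5)*(5) - (-2)*(0)) / -7 = 1

(1, 5, 0)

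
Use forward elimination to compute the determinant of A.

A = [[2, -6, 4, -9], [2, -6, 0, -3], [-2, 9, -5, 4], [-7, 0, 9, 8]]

det(A) = -828

Forward elimination:
R2 <- R2 - (1)*R1:  [  0   0  -4   6 ]
R3 <- R3 - (-1)*R1:  [  0   3  -1  -5 ]
R4 <- R4 - (-7/2)*R1:  [     0    -21     23  -47/2 ]
R2 <-> R3   (pivot in column 2 was zero)
[ 2   -6   4     -9 ]
[ 0    3  -1     -5 ]
[ 0    0  -4      6 ]
[ 0  -21  23  -47/2 ]
R4 <- R4 - (-7)*R2:  [      0       0      16  -117/2 ]
R4 <- R4 - (-4)*R3:  [     0      0      0  -69/2 ]
Upper-triangular form:
[ 2  -6   4     -9 ]
[ 0   3  -1     -5 ]
[ 0   0  -4      6 ]
[ 0   0   0  -69/2 ]
det(A) = (-1)^1 * (2) * (3) * (-4) * (-69/2) = -828  (1 row swap -> sign -1)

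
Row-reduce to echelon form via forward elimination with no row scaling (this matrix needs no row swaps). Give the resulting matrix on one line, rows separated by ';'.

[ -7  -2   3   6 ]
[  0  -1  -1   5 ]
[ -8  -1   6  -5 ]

Forward elimination:
R3 <- R3 - (8/7)*R1:  [     0    9/7   18/7  -83/7 ]
R3 <- R3 - (-9/7)*R2:  [     0      0    9/7  -38/7 ]
Row echelon form:
[ -7  -2    3      6 ]
[  0  -1   -1      5 ]
[  0   0  9/7  -38/7 ]

REF = [-7 -2 3 6; 0 -1 -1 5; 0 0 9/7 -38/7]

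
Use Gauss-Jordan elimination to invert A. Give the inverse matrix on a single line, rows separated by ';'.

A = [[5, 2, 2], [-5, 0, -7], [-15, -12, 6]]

inverse = [14/5 6/5 7/15; -9/2 -2 -5/6; -2 -1 -1/3]

Gauss-Jordan on [A | I]:
R1 <- (1/5)*R1:  [   1  2/5  2/5  |  1/5    0    0 ]
R2 <- R2 - (-5)*R1:  [  0   2  -5  |   1   1   0 ]
R3 <- R3 - (-15)*R1:  [  0  -6  12  |   3   0   1 ]
R2 <- (1/2)*R2:  [    0     1  -5/2  |   1/2   1/2     0 ]
R1 <- R1 - (2/5)*R2:  [    1     0   7/5  |     0  -1/5     0 ]
R3 <- R3 - (-6)*R2:  [  0   0  -3  |   6   3   1 ]
R3 <- (1/-3)*R3:  [    0     0     1  |    -2    -1  -1/3 ]
R1 <- R1 - (7/5)*R3:  [    1     0     0  |  14/5   6/5  7/15 ]
R2 <- R2 - (-5/2)*R3:  [    0     1     0  |  -9/2    -2  -5/6 ]
Right block of [I | A^{-1}] is the inverse:
[ 14/5  6/5  7/15 ]
[ -9/2   -2  -5/6 ]
[   -2   -1  -1/3 ]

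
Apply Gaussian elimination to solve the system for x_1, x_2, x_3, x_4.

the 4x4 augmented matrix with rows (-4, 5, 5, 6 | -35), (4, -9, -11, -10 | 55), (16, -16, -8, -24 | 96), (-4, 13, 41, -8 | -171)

(5, 1, -4, 0)

Forward elimination on [A|b]:
R2 <- R2 - (-1)*R1:  [  0  -4  -6  -4  20 ]
R3 <- R3 - (-4)*R1:  [   0    4   12    0  -44 ]
R4 <- R4 - (1)*R1:  [    0     8    36   -14  -136 ]
R3 <- R3 - (-1)*R2:  [   0    0    6   -4  -24 ]
R4 <- R4 - (-2)*R2:  [   0    0   24  -22  -96 ]
R4 <- R4 - (4)*R3:  [  0   0   0  -6   0 ]
Row echelon form:
[ -4   5   5   6  |  -35 ]
[  0  -4  -6  -4  |   20 ]
[  0   0   6  -4  |  -24 ]
[  0   0   0  -6  |    0 ]
Back-substitution:
x_4 = (0) / -6 = 0
x_3 = (-24 - (-4)*(0)) / 6 = -4
x_2 = (20 - (-6)*(-4) - (-4)*(0)) / -4 = 1
x_1 = (-35 - (5)*(1) - (5)*(-4) - (6)*(0)) / -4 = 5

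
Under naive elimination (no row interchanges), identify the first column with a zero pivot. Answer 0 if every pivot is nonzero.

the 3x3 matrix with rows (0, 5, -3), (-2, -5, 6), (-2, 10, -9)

Naive forward elimination:
Pivot entry (1,1) is zero but row 2 has -2 in column 1 -> naive elimination stops; a row interchange (e.g. R1 <-> R2) would be required here.

first zero-pivot column = 1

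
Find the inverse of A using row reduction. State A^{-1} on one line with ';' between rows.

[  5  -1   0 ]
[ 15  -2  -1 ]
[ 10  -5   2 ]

inverse = [9/5 -2/5 -1/5; 8 -2 -1; 11 -3 -1]

Gauss-Jordan on [A | I]:
R1 <- (1/5)*R1:  [    1  -1/5     0  |   1/5     0     0 ]
R2 <- R2 - (15)*R1:  [  0   1  -1  |  -3   1   0 ]
R3 <- R3 - (10)*R1:  [  0  -3   2  |  -2   0   1 ]
R1 <- R1 - (-1/5)*R2:  [    1     0  -1/5  |  -2/5   1/5     0 ]
R3 <- R3 - (-3)*R2:  [   0    0   -1  |  -11    3    1 ]
R3 <- (1/-1)*R3:  [  0   0   1  |  11  -3  -1 ]
R1 <- R1 - (-1/5)*R3:  [    1     0     0  |   9/5  -2/5  -1/5 ]
R2 <- R2 - (-1)*R3:  [  0   1   0  |   8  -2  -1 ]
Right block of [I | A^{-1}] is the inverse:
[ 9/5  -2/5  -1/5 ]
[   8    -2    -1 ]
[  11    -3    -1 ]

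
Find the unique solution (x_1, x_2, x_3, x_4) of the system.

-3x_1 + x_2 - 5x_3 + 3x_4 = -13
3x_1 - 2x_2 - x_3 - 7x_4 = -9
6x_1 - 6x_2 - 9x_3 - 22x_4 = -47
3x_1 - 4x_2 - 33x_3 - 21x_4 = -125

Forward elimination on [A|b]:
R2 <- R2 - (-1)*R1:  [   0   -1   -6   -4  -22 ]
R3 <- R3 - (-2)*R1:  [   0   -4  -19  -16  -73 ]
R4 <- R4 - (-1)*R1:  [    0    -3   -38   -18  -138 ]
R3 <- R3 - (4)*R2:  [  0   0   5   0  15 ]
R4 <- R4 - (3)*R2:  [   0    0  -20   -6  -72 ]
R4 <- R4 - (-4)*R3:  [   0    0    0   -6  -12 ]
Row echelon form:
[ -3   1  -5   3  |  -13 ]
[  0  -1  -6  -4  |  -22 ]
[  0   0   5   0  |   15 ]
[  0   0   0  -6  |  -12 ]
Back-substitution:
x_4 = (-12) / -6 = 2
x_3 = (15) / 5 = 3
x_2 = (-22 - (-6)*(3) - (-4)*(2)) / -1 = -4
x_1 = (-13 - (1)*(-4) - (-5)*(3) - (3)*(2)) / -3 = 0

(0, -4, 3, 2)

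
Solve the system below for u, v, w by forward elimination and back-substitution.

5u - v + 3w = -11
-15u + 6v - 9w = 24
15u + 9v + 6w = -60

(-1, -3, -3)

Forward elimination on [A|b]:
R2 <- R2 - (-3)*R1:  [  0   3   0  -9 ]
R3 <- R3 - (3)*R1:  [   0   12   -3  -27 ]
R3 <- R3 - (4)*R2:  [  0   0  -3   9 ]
Row echelon form:
[ 5  -1   3  |  -11 ]
[ 0   3   0  |   -9 ]
[ 0   0  -3  |    9 ]
Back-substitution:
w = (9) / -3 = -3
v = (-9) / 3 = -3
u = (-11 - (-1)*(-3) - (3)*(-3)) / 5 = -1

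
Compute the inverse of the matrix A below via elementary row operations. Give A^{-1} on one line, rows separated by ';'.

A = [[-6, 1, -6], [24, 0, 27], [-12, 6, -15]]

inverse = [-9/8 -7/48 3/16; 1/4 1/8 1/8; 1 1/6 -1/6]

Gauss-Jordan on [A | I]:
R1 <- (1/-6)*R1:  [    1  -1/6     1  |  -1/6     0     0 ]
R2 <- R2 - (24)*R1:  [ 0  4  3  |  4  1  0 ]
R3 <- R3 - (-12)*R1:  [  0   4  -3  |  -2   0   1 ]
R2 <- (1/4)*R2:  [   0    1  3/4  |    1  1/4    0 ]
R1 <- R1 - (-1/6)*R2:  [    1     0   9/8  |     0  1/24     0 ]
R3 <- R3 - (4)*R2:  [  0   0  -6  |  -6  -1   1 ]
R3 <- (1/-6)*R3:  [    0     0     1  |     1   1/6  -1/6 ]
R1 <- R1 - (9/8)*R3:  [     1      0      0  |   -9/8  -7/48   3/16 ]
R2 <- R2 - (3/4)*R3:  [   0    1    0  |  1/4  1/8  1/8 ]
Right block of [I | A^{-1}] is the inverse:
[ -9/8  -7/48  3/16 ]
[  1/4    1/8   1/8 ]
[    1    1/6  -1/6 ]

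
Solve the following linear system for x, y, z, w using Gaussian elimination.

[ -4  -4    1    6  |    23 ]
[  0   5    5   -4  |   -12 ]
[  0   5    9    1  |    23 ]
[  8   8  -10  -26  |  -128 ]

Forward elimination on [A|b]:
R4 <- R4 - (-2)*R1:  [   0    0   -8  -14  -82 ]
R3 <- R3 - (1)*R2:  [  0   0   4   5  35 ]
R4 <- R4 - (-2)*R3:  [   0    0    0   -4  -12 ]
Row echelon form:
[ -4  -4  1   6  |   23 ]
[  0   5  5  -4  |  -12 ]
[  0   0  4   5  |   35 ]
[  0   0  0  -4  |  -12 ]
Back-substitution:
w = (-12) / -4 = 3
z = (35 - (5)*(3)) / 4 = 5
y = (-12 - (5)*(5) - (-4)*(3)) / 5 = -5
x = (23 - (-4)*(-5) - (1)*(5) - (6)*(3)) / -4 = 5

(5, -5, 5, 3)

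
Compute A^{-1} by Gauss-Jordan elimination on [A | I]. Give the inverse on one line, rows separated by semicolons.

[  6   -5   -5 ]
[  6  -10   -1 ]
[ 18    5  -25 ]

inverse = [-17/12 5/6 1/4; -11/15 1/3 2/15; -7/6 2/3 1/6]

Gauss-Jordan on [A | I]:
R1 <- (1/6)*R1:  [    1  -5/6  -5/6  |   1/6     0     0 ]
R2 <- R2 - (6)*R1:  [  0  -5   4  |  -1   1   0 ]
R3 <- R3 - (18)*R1:  [   0   20  -10  |   -3    0    1 ]
R2 <- (1/-5)*R2:  [    0     1  -4/5  |   1/5  -1/5     0 ]
R1 <- R1 - (-5/6)*R2:  [    1     0  -3/2  |   1/3  -1/6     0 ]
R3 <- R3 - (20)*R2:  [  0   0   6  |  -7   4   1 ]
R3 <- (1/6)*R3:  [    0     0     1  |  -7/6   2/3   1/6 ]
R1 <- R1 - (-3/2)*R3:  [      1       0       0  |  -17/12     5/6     1/4 ]
R2 <- R2 - (-4/5)*R3:  [      0       1       0  |  -11/15     1/3    2/15 ]
Right block of [I | A^{-1}] is the inverse:
[ -17/12  5/6   1/4 ]
[ -11/15  1/3  2/15 ]
[   -7/6  2/3   1/6 ]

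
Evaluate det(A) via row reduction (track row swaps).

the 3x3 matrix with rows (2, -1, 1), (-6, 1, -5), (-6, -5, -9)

Forward elimination:
R2 <- R2 - (-3)*R1:  [  0  -2  -2 ]
R3 <- R3 - (-3)*R1:  [  0  -8  -6 ]
R3 <- R3 - (4)*R2:  [ 0  0  2 ]
Upper-triangular form:
[ 2  -1   1 ]
[ 0  -2  -2 ]
[ 0   0   2 ]
det(A) = (-1)^0 * (2) * (-2) * (2) = -8  (0 row swaps -> sign +1)

det(A) = -8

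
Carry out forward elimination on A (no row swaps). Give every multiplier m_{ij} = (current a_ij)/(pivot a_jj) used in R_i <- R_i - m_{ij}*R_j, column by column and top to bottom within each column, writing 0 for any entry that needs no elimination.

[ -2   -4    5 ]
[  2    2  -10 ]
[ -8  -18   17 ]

multipliers: -1, 4, 1

Forward elimination:
R2 <- R2 - (-1)*R1:  [  0  -2  -5 ]
R3 <- R3 - (4)*R1:  [  0  -2  -3 ]
R3 <- R3 - (1)*R2:  [ 0  0  2 ]
Multipliers (in order of application): m_{21} = -1, m_{31} = 4, m_{32} = 1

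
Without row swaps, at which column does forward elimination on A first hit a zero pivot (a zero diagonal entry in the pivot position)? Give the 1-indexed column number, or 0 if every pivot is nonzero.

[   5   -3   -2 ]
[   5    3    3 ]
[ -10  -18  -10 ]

Naive forward elimination:
R2 <- R2 - (1)*R1:  [ 0  6  5 ]
R3 <- R3 - (-2)*R1:  [   0  -24  -14 ]
R3 <- R3 - (-4)*R2:  [ 0  0  6 ]
All pivots nonzero; naive elimination completes without hitting a zero pivot.

first zero-pivot column = 0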